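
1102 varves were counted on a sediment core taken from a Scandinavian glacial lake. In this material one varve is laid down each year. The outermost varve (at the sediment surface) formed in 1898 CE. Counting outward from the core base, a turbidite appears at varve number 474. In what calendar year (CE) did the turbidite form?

1270 CE

Between varve 474 and the sediment surface there are 1102 − 474 = 628 varves.
1898 − 628 = 1270 CE.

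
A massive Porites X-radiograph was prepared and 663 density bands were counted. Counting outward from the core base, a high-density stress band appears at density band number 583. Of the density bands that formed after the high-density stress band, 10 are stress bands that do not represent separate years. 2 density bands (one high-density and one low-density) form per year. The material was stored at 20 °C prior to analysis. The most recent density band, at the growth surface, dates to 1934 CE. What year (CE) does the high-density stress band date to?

The high-density stress band sits at density band 583 from the core base, so 663 − 583 = 80 density bands formed after it.
Removing the 10 false density bands leaves 80 − 10 = 70 true density bands beyond the high-density stress band.
Dividing by 2 density bands per year: 70 / 2 = 35 years.
1934 − 35 = 1899 CE.

1899 CE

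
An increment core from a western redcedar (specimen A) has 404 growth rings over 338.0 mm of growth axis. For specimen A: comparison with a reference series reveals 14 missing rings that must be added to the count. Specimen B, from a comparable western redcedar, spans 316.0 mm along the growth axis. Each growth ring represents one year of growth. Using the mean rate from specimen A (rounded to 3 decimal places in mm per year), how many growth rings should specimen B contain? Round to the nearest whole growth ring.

391 growth rings

Specimen A: adjusted count: 404 + 14 = 418 growth rings.
A: Mean rate = 338.0 mm / 418 years ≈ 0.809 mm per year.
B spans 316.0 / 0.809 = 390.61 years ≈ 391 growth rings.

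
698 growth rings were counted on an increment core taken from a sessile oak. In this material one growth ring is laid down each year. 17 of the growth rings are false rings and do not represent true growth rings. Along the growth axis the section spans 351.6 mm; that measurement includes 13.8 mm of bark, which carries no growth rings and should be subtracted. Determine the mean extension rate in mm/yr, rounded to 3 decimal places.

0.496 mm/yr

Adjusted count: 698 − 17 = 681 growth rings.
The growth record spans 351.6 − 13.8 = 337.8 mm.
Extension rate ≈ 337.8 / 681 = 0.496 mm/yr.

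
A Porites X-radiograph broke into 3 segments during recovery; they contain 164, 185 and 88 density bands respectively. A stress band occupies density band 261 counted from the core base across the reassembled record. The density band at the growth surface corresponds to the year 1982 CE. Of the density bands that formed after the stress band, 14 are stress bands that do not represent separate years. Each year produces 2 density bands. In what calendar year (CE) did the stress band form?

Total density bands = 164 + 185 + 88 = 437.
Between density band 261 and the growth surface there are 437 − 261 = 176 density bands.
Removing the 14 false density bands leaves 176 − 14 = 162 true density bands beyond the stress band.
With 2 density bands per year, 162 / 2 = 81 years.
The density band at the growth surface is 1982 CE, so the stress band dates to 1982 − 81 = 1901 CE.

1901 CE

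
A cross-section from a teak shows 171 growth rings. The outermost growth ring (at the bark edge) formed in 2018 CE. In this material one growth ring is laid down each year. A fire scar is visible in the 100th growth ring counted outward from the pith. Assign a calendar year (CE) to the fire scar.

The fire scar sits at growth ring 100 from the pith, so 171 − 100 = 71 growth rings formed after it.
The growth ring at the bark edge is 2018 CE, so the fire scar dates to 2018 − 71 = 1947 CE.

1947 CE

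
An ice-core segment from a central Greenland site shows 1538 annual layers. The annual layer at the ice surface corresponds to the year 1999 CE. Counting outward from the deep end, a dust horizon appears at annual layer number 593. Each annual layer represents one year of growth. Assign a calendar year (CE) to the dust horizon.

Between annual layer 593 and the ice surface there are 1538 − 593 = 945 annual layers.
The annual layer at the ice surface is 1999 CE, so the dust horizon dates to 1999 − 945 = 1054 CE.

1054 CE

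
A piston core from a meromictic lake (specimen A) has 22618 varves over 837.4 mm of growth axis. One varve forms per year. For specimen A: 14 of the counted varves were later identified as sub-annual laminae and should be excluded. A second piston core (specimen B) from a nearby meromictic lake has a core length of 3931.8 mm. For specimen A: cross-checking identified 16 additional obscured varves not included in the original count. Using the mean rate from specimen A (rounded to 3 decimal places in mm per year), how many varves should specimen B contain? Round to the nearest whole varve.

106265 varves

Specimen A: true varve count = 22618 − 14 + 16 = 22620.
A: 837.4 mm over 22620 years gives 837.4 / 22620 ≈ 0.037 mm/yr.
Specimen B: 3931.8 mm / 0.037 mm per year = 106264.86 years ≈ 106265 varves.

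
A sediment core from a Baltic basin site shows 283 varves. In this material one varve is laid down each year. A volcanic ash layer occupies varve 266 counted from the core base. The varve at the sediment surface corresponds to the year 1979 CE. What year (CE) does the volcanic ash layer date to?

1962 CE

283 − 266 = 17 varves lie beyond the volcanic ash layer toward the sediment surface.
Counting back 17 years from 1979 CE places the volcanic ash layer in 1979 − 17 = 1962 CE.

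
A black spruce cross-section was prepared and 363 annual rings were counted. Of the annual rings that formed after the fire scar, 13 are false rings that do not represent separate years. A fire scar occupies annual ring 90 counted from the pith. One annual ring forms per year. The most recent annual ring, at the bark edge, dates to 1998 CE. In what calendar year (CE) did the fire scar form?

Between annual ring 90 and the bark edge there are 363 − 90 = 273 annual rings.
Excluding 13 false annual rings: 273 − 13 = 260.
1998 − 260 = 1738 CE.

1738 CE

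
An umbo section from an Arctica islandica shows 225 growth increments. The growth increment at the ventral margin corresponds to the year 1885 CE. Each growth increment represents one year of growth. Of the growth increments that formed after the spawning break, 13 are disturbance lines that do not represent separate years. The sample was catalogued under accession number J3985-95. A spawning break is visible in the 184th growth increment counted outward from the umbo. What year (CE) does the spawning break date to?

225 − 184 = 41 growth increments lie beyond the spawning break toward the ventral margin.
41 − 13 false = 28 true growth increments after the spawning break.
1885 − 28 = 1857 CE.

1857 CE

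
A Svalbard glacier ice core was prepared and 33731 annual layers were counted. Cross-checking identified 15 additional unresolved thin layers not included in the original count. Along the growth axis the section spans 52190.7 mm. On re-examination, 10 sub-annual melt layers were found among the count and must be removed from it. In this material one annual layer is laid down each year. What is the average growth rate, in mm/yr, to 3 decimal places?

After corrections the count is 33731 − 10 + 15 = 33736 annual layers.
Extension rate ≈ 52190.7 / 33736 = 1.547 mm/yr.

1.547 mm/yr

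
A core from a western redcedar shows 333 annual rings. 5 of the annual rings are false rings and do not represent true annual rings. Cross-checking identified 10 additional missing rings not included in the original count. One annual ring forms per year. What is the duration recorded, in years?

338 years

After corrections the count is 333 − 5 + 10 = 338 annual rings.
At one annual ring per year, that is 338 years.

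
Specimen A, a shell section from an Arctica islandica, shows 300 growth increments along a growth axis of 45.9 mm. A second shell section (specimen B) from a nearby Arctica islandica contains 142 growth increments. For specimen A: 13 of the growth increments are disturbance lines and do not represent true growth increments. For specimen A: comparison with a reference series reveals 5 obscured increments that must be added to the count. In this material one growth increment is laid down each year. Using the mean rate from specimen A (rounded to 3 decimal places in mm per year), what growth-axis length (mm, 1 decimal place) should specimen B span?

Specimen A: true growth increment count = 300 − 13 + 5 = 292.
A: 45.9 mm over 292 years gives 45.9 / 292 ≈ 0.157 mm/year.
For B, 0.157 mm/year × 142 years = 22.3 mm.

22.3 mm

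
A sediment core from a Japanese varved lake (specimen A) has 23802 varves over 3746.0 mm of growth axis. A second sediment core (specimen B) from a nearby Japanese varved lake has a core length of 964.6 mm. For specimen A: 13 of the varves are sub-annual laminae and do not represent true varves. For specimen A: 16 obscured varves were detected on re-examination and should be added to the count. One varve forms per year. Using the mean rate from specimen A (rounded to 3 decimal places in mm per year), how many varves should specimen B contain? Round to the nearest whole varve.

Specimen A: adjusted count: 23802 − 13 + 16 = 23805 varves.
A: Mean rate = 3746.0 mm / 23805 years ≈ 0.157 mm/yr.
Specimen B: 964.6 mm / 0.157 mm per year = 6143.95 years ≈ 6144 varves.

6144 varves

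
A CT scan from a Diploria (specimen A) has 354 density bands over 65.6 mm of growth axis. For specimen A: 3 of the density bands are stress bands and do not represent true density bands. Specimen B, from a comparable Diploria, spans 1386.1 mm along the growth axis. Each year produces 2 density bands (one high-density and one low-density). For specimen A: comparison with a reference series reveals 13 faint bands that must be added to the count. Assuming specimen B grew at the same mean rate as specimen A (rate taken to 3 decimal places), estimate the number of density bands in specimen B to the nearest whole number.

Specimen A: correcting the raw count gives 354 − 3 + 13 = 364 true density bands.
Specimen A: with 2 density bands per year, 364 / 2 = 182 years.
A: Extension rate ≈ 65.6 / 182 = 0.360 mm/yr.
For B, 1386.1 / 0.360 = 3850.28 years; at 2 density bands per year that is 3850.28 × 2 ≈ 7701 density bands.

7701 density bands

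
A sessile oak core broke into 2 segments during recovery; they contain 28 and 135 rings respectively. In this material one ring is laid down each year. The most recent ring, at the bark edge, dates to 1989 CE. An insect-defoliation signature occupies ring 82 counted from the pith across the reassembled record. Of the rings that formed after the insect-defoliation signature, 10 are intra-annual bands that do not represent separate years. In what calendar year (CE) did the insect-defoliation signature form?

1918 CE

Total rings = 28 + 135 = 163.
The insect-defoliation signature sits at ring 82 from the pith, so 163 − 82 = 81 rings formed after it.
Excluding 10 false rings: 81 − 10 = 71.
Counting back 71 years from 1989 CE places the insect-defoliation signature in 1989 − 71 = 1918 CE.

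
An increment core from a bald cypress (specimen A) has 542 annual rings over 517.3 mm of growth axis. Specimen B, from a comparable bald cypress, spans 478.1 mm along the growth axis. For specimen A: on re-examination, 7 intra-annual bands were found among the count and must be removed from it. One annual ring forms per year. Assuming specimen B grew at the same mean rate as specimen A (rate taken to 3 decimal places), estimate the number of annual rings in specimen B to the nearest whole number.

494 annual rings

Specimen A: adjusted count: 542 − 7 = 535 annual rings.
A: 517.3 mm over 535 years gives 517.3 / 535 ≈ 0.967 mm/yr.
B spans 478.1 / 0.967 = 494.42 years ≈ 494 annual rings.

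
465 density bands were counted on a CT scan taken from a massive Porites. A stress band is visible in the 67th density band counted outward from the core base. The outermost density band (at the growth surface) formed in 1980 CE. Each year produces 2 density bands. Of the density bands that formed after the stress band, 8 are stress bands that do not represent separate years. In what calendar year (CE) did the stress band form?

465 − 67 = 398 density bands lie beyond the stress band toward the growth surface.
Excluding 8 false density bands: 398 − 8 = 390.
390 density bands at 2 per year is 390 / 2 = 195 years.
Counting back 195 years from 1980 CE places the stress band in 1980 − 195 = 1785 CE.

1785 CE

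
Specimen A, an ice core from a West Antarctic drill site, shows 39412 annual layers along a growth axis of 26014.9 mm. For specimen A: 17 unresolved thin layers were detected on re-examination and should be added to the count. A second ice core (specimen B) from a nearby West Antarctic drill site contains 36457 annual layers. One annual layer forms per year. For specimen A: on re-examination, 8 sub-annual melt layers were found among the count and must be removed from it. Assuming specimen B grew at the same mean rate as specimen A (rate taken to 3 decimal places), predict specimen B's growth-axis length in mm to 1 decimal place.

24061.6 mm

Specimen A: correcting the raw count gives 39412 − 8 + 17 = 39421 true annual layers.
A: Mean rate = 26014.9 mm / 39421 years ≈ 0.660 mm per year.
B's length ≈ 0.660 × 36457 = 24061.6 mm.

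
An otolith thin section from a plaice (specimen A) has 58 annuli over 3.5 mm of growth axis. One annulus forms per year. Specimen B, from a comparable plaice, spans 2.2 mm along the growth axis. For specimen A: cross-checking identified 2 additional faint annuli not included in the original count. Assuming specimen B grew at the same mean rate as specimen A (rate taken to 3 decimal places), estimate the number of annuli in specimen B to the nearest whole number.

Specimen A: after corrections the count is 58 + 2 = 60 annuli.
A: Extension rate ≈ 3.5 / 60 = 0.058 mm/year.
For B, 2.2 / 0.058 = 37.93 years ≈ 38 annuli.

38 annuli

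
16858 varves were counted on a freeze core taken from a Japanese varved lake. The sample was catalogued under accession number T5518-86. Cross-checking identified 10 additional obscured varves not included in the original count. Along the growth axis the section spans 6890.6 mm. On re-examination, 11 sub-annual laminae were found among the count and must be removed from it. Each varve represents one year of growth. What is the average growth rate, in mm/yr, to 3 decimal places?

Adjusted count: 16858 − 11 + 10 = 16857 varves.
Mean rate = 6890.6 mm / 16857 years ≈ 0.409 mm/yr.

0.409 mm/yr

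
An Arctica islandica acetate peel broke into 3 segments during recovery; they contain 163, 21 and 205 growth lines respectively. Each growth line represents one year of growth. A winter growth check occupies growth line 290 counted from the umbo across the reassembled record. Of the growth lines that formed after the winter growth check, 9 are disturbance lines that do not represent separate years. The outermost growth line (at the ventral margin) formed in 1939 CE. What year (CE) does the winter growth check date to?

1849 CE

Total growth lines = 163 + 21 + 205 = 389.
Between growth line 290 and the ventral margin there are 389 − 290 = 99 growth lines.
Excluding 9 false growth lines: 99 − 9 = 90.
Counting back 90 years from 1939 CE places the winter growth check in 1939 − 90 = 1849 CE.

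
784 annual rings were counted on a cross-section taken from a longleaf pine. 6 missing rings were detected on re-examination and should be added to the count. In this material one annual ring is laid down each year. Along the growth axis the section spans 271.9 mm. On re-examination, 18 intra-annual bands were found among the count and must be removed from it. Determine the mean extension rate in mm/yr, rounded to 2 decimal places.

Correcting the raw count gives 784 − 18 + 6 = 772 true annual rings.
Extension rate ≈ 271.9 / 772 = 0.35 mm/yr.

0.35 mm/yr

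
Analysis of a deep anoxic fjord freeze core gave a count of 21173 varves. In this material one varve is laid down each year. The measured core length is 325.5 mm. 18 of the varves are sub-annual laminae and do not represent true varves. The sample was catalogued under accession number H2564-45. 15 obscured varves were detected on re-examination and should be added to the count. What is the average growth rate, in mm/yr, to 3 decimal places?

Adjusted count: 21173 − 18 + 15 = 21170 varves.
Mean rate = 325.5 mm / 21170 years ≈ 0.015 mm/yr.

0.015 mm/yr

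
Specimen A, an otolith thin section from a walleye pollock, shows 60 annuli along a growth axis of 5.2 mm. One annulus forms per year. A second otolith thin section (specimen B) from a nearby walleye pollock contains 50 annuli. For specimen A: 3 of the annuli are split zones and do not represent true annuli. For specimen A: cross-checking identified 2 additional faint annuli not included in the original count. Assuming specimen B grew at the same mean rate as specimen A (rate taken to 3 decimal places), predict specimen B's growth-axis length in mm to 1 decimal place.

Specimen A: after corrections the count is 60 − 3 + 2 = 59 annuli.
A: Extension rate ≈ 5.2 / 59 = 0.088 mm/yr.
B's length ≈ 0.088 × 50 = 4.4 mm.

4.4 mm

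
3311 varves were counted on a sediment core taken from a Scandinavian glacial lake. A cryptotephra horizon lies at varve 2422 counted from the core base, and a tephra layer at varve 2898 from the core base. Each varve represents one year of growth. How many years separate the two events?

476 years

Separation: 2898 − 2422 = 476 varves.
That is 476 years at one varve per year.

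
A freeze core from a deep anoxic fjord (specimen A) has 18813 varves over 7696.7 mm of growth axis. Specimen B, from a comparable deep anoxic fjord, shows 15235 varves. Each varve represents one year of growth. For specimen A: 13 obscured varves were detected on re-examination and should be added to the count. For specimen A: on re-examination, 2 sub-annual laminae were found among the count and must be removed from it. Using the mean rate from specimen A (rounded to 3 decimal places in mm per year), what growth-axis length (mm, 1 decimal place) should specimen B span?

Specimen A: after corrections the count is 18813 − 2 + 13 = 18824 varves.
A: Extension rate ≈ 7696.7 / 18824 = 0.409 mm/yr.
Length of B = 0.409 × 15235 = 6231.1 mm.

6231.1 mm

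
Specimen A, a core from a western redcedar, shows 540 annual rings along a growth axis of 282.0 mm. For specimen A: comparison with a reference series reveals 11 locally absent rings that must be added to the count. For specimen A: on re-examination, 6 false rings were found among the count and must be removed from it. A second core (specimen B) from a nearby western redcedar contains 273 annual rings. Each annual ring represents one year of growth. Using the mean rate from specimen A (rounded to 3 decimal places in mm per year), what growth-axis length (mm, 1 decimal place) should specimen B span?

Specimen A: adjusted count: 540 − 6 + 11 = 545 annual rings.
A: Extension rate ≈ 282.0 / 545 = 0.517 mm per year.
B's length ≈ 0.517 × 273 = 141.1 mm.

141.1 mm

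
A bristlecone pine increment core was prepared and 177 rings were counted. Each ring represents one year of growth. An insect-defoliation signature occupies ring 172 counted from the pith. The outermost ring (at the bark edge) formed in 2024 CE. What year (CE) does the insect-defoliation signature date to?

2019 CE

Between ring 172 and the bark edge there are 177 − 172 = 5 rings.
Counting back 5 years from 2024 CE places the insect-defoliation signature in 2024 − 5 = 2019 CE.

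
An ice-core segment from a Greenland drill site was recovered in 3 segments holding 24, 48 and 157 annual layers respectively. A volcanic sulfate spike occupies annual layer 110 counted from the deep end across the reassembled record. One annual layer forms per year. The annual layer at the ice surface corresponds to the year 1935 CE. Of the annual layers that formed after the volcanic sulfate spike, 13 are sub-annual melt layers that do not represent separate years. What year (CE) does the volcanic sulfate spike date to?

Total annual layers = 24 + 48 + 157 = 229.
Between annual layer 110 and the ice surface there are 229 − 110 = 119 annual layers.
119 − 13 false = 106 true annual layers after the volcanic sulfate spike.
The annual layer at the ice surface is 1935 CE, so the volcanic sulfate spike dates to 1935 − 106 = 1829 CE.

1829 CE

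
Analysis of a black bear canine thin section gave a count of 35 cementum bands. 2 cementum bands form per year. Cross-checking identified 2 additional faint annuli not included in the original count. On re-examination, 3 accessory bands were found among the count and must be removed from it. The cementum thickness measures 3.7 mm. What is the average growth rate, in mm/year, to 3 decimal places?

0.218 mm/year

Adjusted count: 35 − 3 + 2 = 34 cementum bands.
34 cementum bands at 2 per year is 34 / 2 = 17 years.
Mean rate = 3.7 mm / 17 years ≈ 0.218 mm/year.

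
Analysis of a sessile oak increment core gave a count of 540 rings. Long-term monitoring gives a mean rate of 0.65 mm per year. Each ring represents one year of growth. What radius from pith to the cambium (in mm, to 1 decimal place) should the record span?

540 years of growth are recorded.
540 years at 0.65 mm/year gives 0.65 × 540 = 351.0 mm.

351.0 mm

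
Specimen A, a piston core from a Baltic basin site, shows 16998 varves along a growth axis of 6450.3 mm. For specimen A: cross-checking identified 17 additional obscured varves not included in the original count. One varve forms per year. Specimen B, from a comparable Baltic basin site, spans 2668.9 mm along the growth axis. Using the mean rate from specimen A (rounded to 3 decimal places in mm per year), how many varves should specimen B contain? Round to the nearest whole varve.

7042 varves

Specimen A: true varve count = 16998 + 17 = 17015.
A: Mean rate = 6450.3 mm / 17015 years ≈ 0.379 mm/year.
B spans 2668.9 / 0.379 = 7041.95 years ≈ 7042 varves.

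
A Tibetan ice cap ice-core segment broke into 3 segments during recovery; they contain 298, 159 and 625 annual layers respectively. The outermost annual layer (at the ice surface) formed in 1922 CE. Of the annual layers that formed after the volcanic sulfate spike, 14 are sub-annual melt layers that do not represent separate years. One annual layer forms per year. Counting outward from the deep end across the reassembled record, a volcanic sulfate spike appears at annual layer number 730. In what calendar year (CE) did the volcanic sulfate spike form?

Total annual layers = 298 + 159 + 625 = 1082.
Between annual layer 730 and the ice surface there are 1082 − 730 = 352 annual layers.
Excluding 14 false annual layers: 352 − 14 = 338.
Counting back 338 years from 1922 CE places the volcanic sulfate spike in 1922 − 338 = 1584 CE.

1584 CE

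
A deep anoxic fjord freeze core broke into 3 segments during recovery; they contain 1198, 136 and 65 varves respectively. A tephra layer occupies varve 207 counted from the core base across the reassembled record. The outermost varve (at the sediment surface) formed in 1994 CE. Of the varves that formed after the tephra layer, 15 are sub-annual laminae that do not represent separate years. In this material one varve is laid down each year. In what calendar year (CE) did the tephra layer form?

Total varves = 1198 + 136 + 65 = 1399.
The tephra layer sits at varve 207 from the core base, so 1399 − 207 = 1192 varves formed after it.
Excluding 15 false varves: 1192 − 15 = 1177.
Counting back 1177 years from 1994 CE places the tephra layer in 1994 − 1177 = 817 CE.

817 CE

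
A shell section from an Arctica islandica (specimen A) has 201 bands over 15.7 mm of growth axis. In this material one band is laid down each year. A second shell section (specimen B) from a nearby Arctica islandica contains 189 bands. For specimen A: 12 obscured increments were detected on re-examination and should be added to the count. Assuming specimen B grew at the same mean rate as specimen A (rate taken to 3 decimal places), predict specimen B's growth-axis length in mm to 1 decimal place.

Specimen A: after corrections the count is 201 + 12 = 213 bands.
A: 15.7 mm over 213 years gives 15.7 / 213 ≈ 0.074 mm/yr.
B's length ≈ 0.074 × 189 = 14.0 mm.

14.0 mm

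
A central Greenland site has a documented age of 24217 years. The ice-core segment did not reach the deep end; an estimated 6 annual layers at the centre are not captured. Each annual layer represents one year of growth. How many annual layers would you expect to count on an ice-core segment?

Expected annual layers over 24217 years: 24217.
24217 − 6 missed = 24211 annual layers expected in the prepared section.

24211 annual layers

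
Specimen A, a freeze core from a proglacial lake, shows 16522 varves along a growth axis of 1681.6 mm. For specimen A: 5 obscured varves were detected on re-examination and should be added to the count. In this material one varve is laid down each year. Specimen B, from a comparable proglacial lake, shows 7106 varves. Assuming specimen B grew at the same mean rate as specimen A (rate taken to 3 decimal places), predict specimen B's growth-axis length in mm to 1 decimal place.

724.8 mm

Specimen A: correcting the raw count gives 16522 + 5 = 16527 true varves.
A: 1681.6 mm over 16527 years gives 1681.6 / 16527 ≈ 0.102 mm per year.
For B, 0.102 mm/year × 7106 years = 724.8 mm.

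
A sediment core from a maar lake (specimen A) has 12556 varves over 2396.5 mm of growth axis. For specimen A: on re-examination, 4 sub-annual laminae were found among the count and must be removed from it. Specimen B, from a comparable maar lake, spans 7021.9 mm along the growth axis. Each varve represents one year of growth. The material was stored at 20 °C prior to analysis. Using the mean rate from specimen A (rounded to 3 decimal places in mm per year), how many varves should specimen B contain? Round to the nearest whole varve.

Specimen A: adjusted count: 12556 − 4 = 12552 varves.
A: 2396.5 mm over 12552 years gives 2396.5 / 12552 ≈ 0.191 mm/yr.
For B, 7021.9 / 0.191 = 36763.87 years ≈ 36764 varves.

36764 varves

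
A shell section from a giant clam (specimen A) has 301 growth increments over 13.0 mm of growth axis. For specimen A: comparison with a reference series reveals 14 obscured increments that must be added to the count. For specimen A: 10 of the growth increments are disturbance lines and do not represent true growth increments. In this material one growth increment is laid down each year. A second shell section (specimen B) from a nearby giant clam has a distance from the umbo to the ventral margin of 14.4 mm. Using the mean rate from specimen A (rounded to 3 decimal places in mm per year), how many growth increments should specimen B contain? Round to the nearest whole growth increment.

Specimen A: after corrections the count is 301 − 10 + 14 = 305 growth increments.
A: Mean rate = 13.0 mm / 305 years ≈ 0.043 mm per year.
For B, 14.4 / 0.043 = 334.88 years ≈ 335 growth increments.

335 growth increments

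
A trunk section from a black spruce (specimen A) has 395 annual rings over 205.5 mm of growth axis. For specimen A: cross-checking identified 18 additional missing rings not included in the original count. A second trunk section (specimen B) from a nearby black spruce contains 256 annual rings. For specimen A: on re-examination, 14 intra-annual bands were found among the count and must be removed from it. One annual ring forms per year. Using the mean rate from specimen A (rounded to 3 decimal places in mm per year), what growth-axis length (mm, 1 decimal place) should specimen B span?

131.8 mm

Specimen A: correcting the raw count gives 395 − 14 + 18 = 399 true annual rings.
A: Extension rate ≈ 205.5 / 399 = 0.515 mm/yr.
B's length ≈ 0.515 × 256 = 131.8 mm.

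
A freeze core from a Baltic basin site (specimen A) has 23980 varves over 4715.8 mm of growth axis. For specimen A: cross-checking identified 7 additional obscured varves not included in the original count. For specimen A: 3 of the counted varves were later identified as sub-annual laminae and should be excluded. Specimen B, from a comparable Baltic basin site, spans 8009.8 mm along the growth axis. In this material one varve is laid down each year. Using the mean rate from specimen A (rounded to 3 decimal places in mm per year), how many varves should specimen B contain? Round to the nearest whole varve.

40659 varves

Specimen A: after corrections the count is 23980 − 3 + 7 = 23984 varves.
A: Extension rate ≈ 4715.8 / 23984 = 0.197 mm per year.
Specimen B: 8009.8 mm / 0.197 mm per year = 40658.88 years ≈ 40659 varves.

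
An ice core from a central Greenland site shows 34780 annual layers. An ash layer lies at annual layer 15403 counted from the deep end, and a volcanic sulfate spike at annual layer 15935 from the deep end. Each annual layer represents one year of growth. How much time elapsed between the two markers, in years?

15935 − 15403 = 532 annual layers lie between the two events.
That is 532 years at one annual layer per year.

532 years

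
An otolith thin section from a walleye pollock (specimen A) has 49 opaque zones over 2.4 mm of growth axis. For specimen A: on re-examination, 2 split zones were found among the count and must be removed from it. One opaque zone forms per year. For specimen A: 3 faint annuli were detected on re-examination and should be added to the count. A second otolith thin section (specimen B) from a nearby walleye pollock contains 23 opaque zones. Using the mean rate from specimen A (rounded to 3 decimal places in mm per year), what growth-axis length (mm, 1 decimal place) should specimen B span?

1.1 mm

Specimen A: correcting the raw count gives 49 − 2 + 3 = 50 true opaque zones.
A: 2.4 mm over 50 years gives 2.4 / 50 ≈ 0.048 mm per year.
Length of B = 0.048 × 23 = 1.1 mm.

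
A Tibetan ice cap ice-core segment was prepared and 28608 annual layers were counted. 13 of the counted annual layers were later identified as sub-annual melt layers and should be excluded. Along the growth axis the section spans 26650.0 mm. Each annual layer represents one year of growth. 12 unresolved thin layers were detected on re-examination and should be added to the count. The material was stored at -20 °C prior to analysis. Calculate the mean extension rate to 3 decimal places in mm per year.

Correcting the raw count gives 28608 − 13 + 12 = 28607 true annual layers.
26650.0 mm over 28607 years gives 26650.0 / 28607 ≈ 0.932 mm per year.

0.932 mm per year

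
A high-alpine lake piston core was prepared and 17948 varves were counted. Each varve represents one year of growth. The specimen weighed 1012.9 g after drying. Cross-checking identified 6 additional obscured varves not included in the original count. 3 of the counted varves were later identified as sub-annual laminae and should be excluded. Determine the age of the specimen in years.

Correcting the raw count gives 17948 − 3 + 6 = 17951 true varves.
One varve per year makes the duration 17951 years.

17951 years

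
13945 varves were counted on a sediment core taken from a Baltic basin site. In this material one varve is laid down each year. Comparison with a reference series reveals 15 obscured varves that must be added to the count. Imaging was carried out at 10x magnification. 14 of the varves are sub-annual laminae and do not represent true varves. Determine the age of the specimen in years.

13946 years

Correcting the raw count gives 13945 − 14 + 15 = 13946 true varves.
One varve per year makes the duration 13946 years.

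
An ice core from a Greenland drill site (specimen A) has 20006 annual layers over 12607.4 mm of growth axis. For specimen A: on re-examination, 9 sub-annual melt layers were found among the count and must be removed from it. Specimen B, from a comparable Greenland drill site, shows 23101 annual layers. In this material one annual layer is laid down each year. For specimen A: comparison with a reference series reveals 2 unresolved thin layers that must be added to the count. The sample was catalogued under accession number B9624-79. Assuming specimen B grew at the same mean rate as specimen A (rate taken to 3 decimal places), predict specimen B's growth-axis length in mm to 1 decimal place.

Specimen A: correcting the raw count gives 20006 − 9 + 2 = 19999 true annual layers.
A: 12607.4 mm over 19999 years gives 12607.4 / 19999 ≈ 0.630 mm per year.
B's length ≈ 0.630 × 23101 = 14553.6 mm.

14553.6 mm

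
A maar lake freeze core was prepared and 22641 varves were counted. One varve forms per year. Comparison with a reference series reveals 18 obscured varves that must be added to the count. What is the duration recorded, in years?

True varve count = 22641 + 18 = 22659.
At one varve per year, that is 22659 years.

22659 years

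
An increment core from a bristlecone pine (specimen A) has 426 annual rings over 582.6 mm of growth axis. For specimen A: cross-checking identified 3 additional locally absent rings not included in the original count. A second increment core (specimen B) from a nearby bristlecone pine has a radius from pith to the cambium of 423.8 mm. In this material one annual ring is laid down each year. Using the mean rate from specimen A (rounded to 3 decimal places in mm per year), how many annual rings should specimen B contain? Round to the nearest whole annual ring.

Specimen A: adjusted count: 426 + 3 = 429 annual rings.
A: 582.6 mm over 429 years gives 582.6 / 429 ≈ 1.358 mm per year.
For B, 423.8 / 1.358 = 312.08 years ≈ 312 annual rings.

312 annual rings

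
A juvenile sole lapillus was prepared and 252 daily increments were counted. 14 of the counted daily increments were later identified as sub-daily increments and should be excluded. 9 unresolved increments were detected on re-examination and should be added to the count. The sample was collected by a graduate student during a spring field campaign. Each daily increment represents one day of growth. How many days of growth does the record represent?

After corrections the count is 252 − 14 + 9 = 247 daily increments.
One daily increment per day makes the duration 247 days.

247 days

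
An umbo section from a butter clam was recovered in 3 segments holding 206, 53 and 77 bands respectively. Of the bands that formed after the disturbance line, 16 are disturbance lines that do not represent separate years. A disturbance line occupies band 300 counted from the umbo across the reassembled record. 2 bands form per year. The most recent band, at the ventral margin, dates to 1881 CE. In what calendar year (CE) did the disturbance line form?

Total bands = 206 + 53 + 77 = 336.
Between band 300 and the ventral margin there are 336 − 300 = 36 bands.
36 − 16 false = 20 true bands after the disturbance line.
With 2 bands per year, 20 / 2 = 10 years.
The band at the ventral margin is 1881 CE, so the disturbance line dates to 1881 − 10 = 1871 CE.

1871 CE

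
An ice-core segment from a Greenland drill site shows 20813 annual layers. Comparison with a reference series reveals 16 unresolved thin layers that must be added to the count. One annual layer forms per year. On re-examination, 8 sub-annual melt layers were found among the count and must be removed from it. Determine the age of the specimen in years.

20821 years

Adjusted count: 20813 − 8 + 16 = 20821 annual layers.
At one annual layer per year, that is 20821 years.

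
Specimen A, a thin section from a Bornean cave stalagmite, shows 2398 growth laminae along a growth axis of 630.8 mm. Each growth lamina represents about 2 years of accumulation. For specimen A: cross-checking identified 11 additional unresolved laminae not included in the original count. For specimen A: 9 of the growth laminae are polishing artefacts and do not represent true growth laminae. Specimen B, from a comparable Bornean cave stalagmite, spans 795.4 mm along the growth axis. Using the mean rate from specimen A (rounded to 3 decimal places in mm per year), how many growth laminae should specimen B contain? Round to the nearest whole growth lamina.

3036 growth laminae

Specimen A: after corrections the count is 2398 − 9 + 11 = 2400 growth laminae.
Specimen A: 2400 growth laminae at 2 years each span 2400 × 2 = 4800 years.
A: Extension rate ≈ 630.8 / 4800 = 0.131 mm per year.
For B, 795.4 / 0.131 = 6071.76 years; at 2 years per growth lamina that is 6071.76 / 2 ≈ 3036 growth laminae.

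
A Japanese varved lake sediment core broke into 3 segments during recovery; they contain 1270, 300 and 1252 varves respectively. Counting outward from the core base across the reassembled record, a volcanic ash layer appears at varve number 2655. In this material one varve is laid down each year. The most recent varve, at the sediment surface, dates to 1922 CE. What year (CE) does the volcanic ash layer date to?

Total varves = 1270 + 300 + 1252 = 2822.
Between varve 2655 and the sediment surface there are 2822 − 2655 = 167 varves.
1922 − 167 = 1755 CE.

1755 CE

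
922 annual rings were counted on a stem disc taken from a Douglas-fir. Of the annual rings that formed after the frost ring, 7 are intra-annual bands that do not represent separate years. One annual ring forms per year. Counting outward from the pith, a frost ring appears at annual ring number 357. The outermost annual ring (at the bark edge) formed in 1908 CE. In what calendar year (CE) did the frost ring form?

1350 CE

The frost ring sits at annual ring 357 from the pith, so 922 − 357 = 565 annual rings formed after it.
Excluding 7 false annual rings: 565 − 7 = 558.
Counting back 558 years from 1908 CE places the frost ring in 1908 − 558 = 1350 CE.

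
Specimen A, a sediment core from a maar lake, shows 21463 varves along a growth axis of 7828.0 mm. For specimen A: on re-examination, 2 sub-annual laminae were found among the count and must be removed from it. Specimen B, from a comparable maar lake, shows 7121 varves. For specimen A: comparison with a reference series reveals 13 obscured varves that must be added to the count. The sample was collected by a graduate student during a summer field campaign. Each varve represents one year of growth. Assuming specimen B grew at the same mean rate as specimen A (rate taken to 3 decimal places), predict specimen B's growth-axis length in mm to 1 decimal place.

Specimen A: after corrections the count is 21463 − 2 + 13 = 21474 varves.
A: Mean rate = 7828.0 mm / 21474 years ≈ 0.365 mm/year.
Length of B = 0.365 × 7121 = 2599.2 mm.

2599.2 mm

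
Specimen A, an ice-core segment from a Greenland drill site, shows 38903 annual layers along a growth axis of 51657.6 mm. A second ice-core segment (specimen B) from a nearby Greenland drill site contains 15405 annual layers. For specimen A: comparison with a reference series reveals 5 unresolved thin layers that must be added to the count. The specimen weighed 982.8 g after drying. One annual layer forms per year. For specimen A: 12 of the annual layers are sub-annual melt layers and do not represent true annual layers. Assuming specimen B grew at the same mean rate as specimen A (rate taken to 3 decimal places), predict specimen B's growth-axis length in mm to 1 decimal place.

Specimen A: true annual layer count = 38903 − 12 + 5 = 38896.
A: Extension rate ≈ 51657.6 / 38896 = 1.328 mm/year.
Length of B = 1.328 × 15405 = 20457.8 mm.

20457.8 mm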